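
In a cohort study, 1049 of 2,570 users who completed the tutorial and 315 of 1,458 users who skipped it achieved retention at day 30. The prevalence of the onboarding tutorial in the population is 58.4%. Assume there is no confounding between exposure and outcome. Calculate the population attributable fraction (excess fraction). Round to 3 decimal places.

PAF ≈ 0.342

p₁ = P(outcome | exposed) = 1049/2570 = 0.40817
p₀ = P(outcome | unexposed) = 315/1458 = 0.21605
Overall risk P(Y=1) = π·p₁ + (1−π)·p₀ = 0.584×0.40817 + 0.416×0.21605 = 0.32825.
Under exogeneity, PAF = [P(Y=1) − p₀] / P(Y=1).
PAF = (0.32825 − 0.21605) / 0.32825 ≈ 0.3418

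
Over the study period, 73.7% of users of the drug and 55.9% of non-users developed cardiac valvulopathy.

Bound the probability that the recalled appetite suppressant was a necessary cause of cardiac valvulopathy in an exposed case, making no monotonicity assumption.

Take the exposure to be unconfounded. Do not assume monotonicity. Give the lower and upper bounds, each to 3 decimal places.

0.242 ≤ PN ≤ 0.598

p₁ = 0.737, p₀ = 0.559.
Under exogeneity alone the bounds on PN are max{0,(p₁−p₀)/p₁} ≤ PN ≤ min{1,(1−p₀)/p₁}.
  lower = (p₁ − p₀)/p₁ = 0.178 / 0.737 ≈ 0.2415
  upper = min{1, (1 − p₀)/p₁} = 0.441 / 0.737 ≈ 0.5984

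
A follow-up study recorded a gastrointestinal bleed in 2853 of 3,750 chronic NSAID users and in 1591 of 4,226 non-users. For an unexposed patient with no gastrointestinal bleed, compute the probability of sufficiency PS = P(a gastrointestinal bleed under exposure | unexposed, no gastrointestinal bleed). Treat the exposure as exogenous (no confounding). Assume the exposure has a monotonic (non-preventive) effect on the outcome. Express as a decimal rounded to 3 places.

PS ≈ 0.616

p₁ = P(outcome | exposed) = 2853/3750 = 0.7608
p₀ = P(outcome | unexposed) = 1591/4226 = 0.37648
Under exogeneity and monotonicity, PS = (p₁ − p₀) / (1 − p₀).
PS = (0.7608 − 0.37648) / (1 − 0.37648) = 0.38432 / 0.62352 ≈ 0.6164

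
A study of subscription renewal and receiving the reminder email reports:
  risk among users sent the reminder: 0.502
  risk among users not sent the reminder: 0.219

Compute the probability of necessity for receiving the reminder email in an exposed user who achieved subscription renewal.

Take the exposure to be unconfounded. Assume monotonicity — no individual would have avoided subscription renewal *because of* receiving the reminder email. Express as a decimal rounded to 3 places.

Let p₁ = 0.502, p₀ = 0.219.
Under exogeneity and monotonicity, PN = (p₁ − p₀) / p₁.
PN = (0.502 − 0.219) / 0.502 = 0.283 / 0.502 ≈ 0.5637

PN ≈ 0.564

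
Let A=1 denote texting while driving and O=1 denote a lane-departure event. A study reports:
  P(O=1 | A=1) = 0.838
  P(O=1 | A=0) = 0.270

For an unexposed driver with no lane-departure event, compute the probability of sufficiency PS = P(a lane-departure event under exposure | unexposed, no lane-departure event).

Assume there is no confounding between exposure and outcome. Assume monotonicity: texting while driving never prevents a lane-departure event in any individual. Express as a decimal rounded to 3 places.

PS ≈ 0.778

Let p₁ = 0.838, p₀ = 0.27.
Under exogeneity and monotonicity, PS = (p₁ − p₀) / (1 − p₀).
PS = (0.838 − 0.27) / (1 − 0.27) = 0.568 / 0.73 ≈ 0.7781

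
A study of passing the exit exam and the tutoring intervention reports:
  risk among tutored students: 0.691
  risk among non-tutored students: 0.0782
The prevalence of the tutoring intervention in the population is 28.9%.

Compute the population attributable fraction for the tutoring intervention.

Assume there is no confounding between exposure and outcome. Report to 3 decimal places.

Let p₁ = 0.691, p₀ = 0.0782.
Overall risk P(Y=1) = π·p₁ + (1−π)·p₀ = 0.289×0.691 + 0.711×0.0782 = 0.2553.
Under exogeneity, PAF = [P(Y=1) − p₀] / P(Y=1).
PAF = (0.2553 − 0.0782) / 0.2553 ≈ 0.6937

PAF ≈ 0.694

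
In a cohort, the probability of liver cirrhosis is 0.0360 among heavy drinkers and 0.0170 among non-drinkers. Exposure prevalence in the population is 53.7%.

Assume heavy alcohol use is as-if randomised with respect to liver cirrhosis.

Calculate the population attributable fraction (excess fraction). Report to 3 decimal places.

Let p₁ = 0.036, p₀ = 0.017.
Overall risk P(Y=1) = π·p₁ + (1−π)·p₀ = 0.537×0.036 + 0.463×0.017 = 0.027203.
Under exogeneity, PAF = [P(Y=1) − p₀] / P(Y=1).
PAF = (0.027203 − 0.017) / 0.027203 ≈ 0.3751

PAF ≈ 0.375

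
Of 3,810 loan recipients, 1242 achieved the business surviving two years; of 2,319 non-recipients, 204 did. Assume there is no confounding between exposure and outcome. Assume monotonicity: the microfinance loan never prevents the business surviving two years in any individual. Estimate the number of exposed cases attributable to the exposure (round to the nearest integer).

p₁ = P(outcome | exposed) = 1242/3810 = 0.32598
p₀ = P(outcome | unexposed) = 204/2319 = 0.087969
PN = (p₁ − p₀)/p₁ = (0.32598 − 0.087969) / 0.32598 ≈ 0.73014.
Attributable cases ≈ PN × (exposed cases) = 0.73014 × 1242 ≈ 906.84.

about 907 cases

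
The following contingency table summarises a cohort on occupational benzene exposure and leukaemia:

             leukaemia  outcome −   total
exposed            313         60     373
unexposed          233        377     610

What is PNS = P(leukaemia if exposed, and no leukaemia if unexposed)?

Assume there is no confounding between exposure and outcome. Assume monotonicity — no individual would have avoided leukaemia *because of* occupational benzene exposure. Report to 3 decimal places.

p₁ = P(outcome | exposed) = 313/373 = 0.83914
p₀ = P(outcome | unexposed) = 233/610 = 0.38197
Under exogeneity and monotonicity, PNS = p₁ − p₀.
PNS = 0.83914 − 0.38197 = 0.45717

PNS ≈ 0.457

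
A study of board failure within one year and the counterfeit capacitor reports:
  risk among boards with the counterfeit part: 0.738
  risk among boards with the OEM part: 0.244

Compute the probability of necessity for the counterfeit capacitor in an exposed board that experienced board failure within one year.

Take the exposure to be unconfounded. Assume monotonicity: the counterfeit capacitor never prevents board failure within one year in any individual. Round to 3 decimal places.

Let p₁ = 0.738, p₀ = 0.244.
Under exogeneity and monotonicity, PN = (p₁ − p₀) / p₁.
PN = (0.738 − 0.244) / 0.738 = 0.494 / 0.738 ≈ 0.6694

PN ≈ 0.669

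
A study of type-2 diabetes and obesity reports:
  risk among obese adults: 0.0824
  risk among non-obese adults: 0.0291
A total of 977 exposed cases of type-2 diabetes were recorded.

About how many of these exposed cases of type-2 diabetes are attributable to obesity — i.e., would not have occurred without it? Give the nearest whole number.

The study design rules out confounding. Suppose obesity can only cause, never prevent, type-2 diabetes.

about 632 cases

Let p₁ = 0.0824, p₀ = 0.0291.
PN = (p₁ − p₀)/p₁ = (0.0824 − 0.0291) / 0.0824 ≈ 0.64684.
Attributable cases ≈ PN × (exposed cases) = 0.64684 × 977 ≈ 631.97.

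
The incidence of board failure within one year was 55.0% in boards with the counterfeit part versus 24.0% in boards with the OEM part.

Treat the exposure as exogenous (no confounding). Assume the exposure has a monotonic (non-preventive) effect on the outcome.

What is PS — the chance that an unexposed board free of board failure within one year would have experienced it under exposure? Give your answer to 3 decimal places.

PS ≈ 0.408

p₁ = 0.55, p₀ = 0.24.
Under exogeneity and monotonicity, PS = (p₁ − p₀) / (1 − p₀).
PS = (0.55 − 0.24) / (1 − 0.24) = 0.31 / 0.76 ≈ 0.4079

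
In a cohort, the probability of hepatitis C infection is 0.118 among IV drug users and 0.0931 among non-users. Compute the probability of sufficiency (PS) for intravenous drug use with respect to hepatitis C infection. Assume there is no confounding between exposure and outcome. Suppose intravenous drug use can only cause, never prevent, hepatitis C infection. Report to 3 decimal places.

Let p₁ = 0.118, p₀ = 0.0931.
Under exogeneity and monotonicity, PS = (p₁ − p₀) / (1 − p₀).
PS = (0.118 − 0.0931) / (1 − 0.0931) = 0.0249 / 0.9069 ≈ 0.0275

PS ≈ 0.027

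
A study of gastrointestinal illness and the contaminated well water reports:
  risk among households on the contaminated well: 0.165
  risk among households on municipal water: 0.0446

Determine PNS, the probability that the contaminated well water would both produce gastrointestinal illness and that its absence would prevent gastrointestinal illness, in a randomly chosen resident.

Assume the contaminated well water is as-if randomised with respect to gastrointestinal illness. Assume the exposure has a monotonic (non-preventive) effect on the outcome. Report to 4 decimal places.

Let p₁ = 0.165, p₀ = 0.0446.
Under exogeneity and monotonicity, PNS = p₁ − p₀.
PNS = 0.165 − 0.0446 = 0.1204

PNS ≈ 0.1204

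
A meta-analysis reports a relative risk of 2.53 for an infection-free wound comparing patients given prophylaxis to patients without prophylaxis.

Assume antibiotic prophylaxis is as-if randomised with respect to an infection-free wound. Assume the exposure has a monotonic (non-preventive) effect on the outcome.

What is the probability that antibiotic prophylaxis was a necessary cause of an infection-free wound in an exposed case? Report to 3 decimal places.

Under exogeneity and monotonicity, PN = (RR − 1) / RR = 1 − 1/RR.
PN = (2.53 − 1) / 2.53 = 1.53 / 2.53 ≈ 0.6047

PN ≈ 0.605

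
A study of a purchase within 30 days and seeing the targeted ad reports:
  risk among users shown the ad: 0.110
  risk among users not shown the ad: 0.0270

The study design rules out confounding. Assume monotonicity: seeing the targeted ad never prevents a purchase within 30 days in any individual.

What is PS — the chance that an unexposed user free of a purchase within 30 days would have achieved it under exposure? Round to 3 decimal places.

PS ≈ 0.085

Let p₁ = 0.11, p₀ = 0.027.
Under exogeneity and monotonicity, PS = (p₁ − p₀) / (1 − p₀).
PS = (0.11 − 0.027) / (1 − 0.027) = 0.083 / 0.973 ≈ 0.0853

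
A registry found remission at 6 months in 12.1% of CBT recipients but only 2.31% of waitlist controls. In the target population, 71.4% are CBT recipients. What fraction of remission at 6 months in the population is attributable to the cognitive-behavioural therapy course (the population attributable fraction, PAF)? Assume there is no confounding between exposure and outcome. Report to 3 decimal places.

p₁ = 0.121, p₀ = 0.0231.
Overall risk P(Y=1) = π·p₁ + (1−π)·p₀ = 0.714×0.121 + 0.286×0.0231 = 0.093001.
Under exogeneity, PAF = [P(Y=1) − p₀] / P(Y=1).
PAF = (0.093001 − 0.0231) / 0.093001 ≈ 0.7516

PAF ≈ 0.752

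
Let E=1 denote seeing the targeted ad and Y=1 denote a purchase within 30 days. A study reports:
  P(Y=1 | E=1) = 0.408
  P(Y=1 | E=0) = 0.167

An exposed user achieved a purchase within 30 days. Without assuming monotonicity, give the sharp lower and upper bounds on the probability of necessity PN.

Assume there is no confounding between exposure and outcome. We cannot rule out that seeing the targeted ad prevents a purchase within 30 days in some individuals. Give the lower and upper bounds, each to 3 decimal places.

0.591 ≤ PN ≤ 1.000

Let p₁ = 0.408, p₀ = 0.167.
Under exogeneity alone the bounds on PN are max{0,(p₁−p₀)/p₁} ≤ PN ≤ min{1,(1−p₀)/p₁}.
  lower = (p₁ − p₀)/p₁ = 0.241 / 0.408 ≈ 0.5907
  upper = min{1, (1 − p₀)/p₁} = 0.833 / 0.408 ≈ 2.0417 → capped at 1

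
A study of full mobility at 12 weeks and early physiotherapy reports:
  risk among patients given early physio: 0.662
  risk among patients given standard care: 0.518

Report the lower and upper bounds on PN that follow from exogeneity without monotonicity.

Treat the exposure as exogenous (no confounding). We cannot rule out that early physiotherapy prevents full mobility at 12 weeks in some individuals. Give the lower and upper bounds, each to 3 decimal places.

Let p₁ = 0.662, p₀ = 0.518.
Under exogeneity alone the bounds on PN are max{0,(p₁−p₀)/p₁} ≤ PN ≤ min{1,(1−p₀)/p₁}.
  lower = (p₁ − p₀)/p₁ = 0.144 / 0.662 ≈ 0.2175
  upper = min{1, (1 − p₀)/p₁} = 0.482 / 0.662 ≈ 0.7281

0.218 ≤ PN ≤ 0.728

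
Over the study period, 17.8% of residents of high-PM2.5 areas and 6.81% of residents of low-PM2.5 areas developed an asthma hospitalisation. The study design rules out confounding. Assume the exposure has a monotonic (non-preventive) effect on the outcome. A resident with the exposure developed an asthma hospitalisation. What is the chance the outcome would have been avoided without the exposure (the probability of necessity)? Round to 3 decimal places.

PN ≈ 0.617

p₁ = 0.178, p₀ = 0.0681.
Under exogeneity and monotonicity, PN = (p₁ − p₀) / p₁.
PN = (0.178 − 0.0681) / 0.178 = 0.1099 / 0.178 ≈ 0.6174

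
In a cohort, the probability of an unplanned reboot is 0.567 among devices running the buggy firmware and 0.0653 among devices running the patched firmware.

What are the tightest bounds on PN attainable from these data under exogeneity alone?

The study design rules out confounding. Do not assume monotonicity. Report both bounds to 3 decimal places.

0.885 ≤ PN ≤ 1.000

Let p₁ = 0.567, p₀ = 0.0653.
Under exogeneity alone the bounds on PN are max{0,(p₁−p₀)/p₁} ≤ PN ≤ min{1,(1−p₀)/p₁}.
  lower = (p₁ − p₀)/p₁ = 0.5017 / 0.567 ≈ 0.8848
  upper = min{1, (1 − p₀)/p₁} = 0.9347 / 0.567 ≈ 1.6485 → capped at 1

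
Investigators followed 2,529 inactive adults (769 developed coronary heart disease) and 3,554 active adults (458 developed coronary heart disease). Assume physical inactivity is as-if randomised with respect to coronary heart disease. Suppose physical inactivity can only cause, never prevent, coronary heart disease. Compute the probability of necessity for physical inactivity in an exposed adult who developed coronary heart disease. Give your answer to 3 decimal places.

PN ≈ 0.576

p₁ = P(outcome | exposed) = 769/2529 = 0.30407
p₀ = P(outcome | unexposed) = 458/3554 = 0.12887
Under exogeneity and monotonicity, PN = (p₁ − p₀) / p₁.
PN = (0.30407 − 0.12887) / 0.30407 = 0.1752 / 0.30407 ≈ 0.5762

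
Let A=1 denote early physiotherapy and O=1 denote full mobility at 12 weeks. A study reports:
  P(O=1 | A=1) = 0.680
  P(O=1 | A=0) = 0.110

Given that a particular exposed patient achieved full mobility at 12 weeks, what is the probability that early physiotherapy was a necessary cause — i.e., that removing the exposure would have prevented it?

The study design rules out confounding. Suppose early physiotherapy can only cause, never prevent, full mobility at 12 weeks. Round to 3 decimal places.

Let p₁ = 0.68, p₀ = 0.11.
Under exogeneity and monotonicity, PN = (p₁ − p₀) / p₁.
PN = (0.68 − 0.11) / 0.68 = 0.57 / 0.68 ≈ 0.8382

PN ≈ 0.838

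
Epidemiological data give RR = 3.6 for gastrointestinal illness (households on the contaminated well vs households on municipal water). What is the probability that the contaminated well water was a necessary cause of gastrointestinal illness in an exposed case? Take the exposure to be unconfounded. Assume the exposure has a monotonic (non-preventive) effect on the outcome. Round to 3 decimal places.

Under exogeneity and monotonicity, PN = (RR − 1) / RR = 1 − 1/RR.
PN = (3.6 − 1) / 3.6 = 2.6 / 3.6 ≈ 0.7222

PN ≈ 0.722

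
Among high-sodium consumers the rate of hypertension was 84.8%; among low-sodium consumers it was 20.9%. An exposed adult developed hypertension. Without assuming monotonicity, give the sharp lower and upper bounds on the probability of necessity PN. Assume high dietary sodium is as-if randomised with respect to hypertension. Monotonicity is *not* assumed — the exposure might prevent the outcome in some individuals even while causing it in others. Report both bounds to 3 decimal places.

0.754 ≤ PN ≤ 0.933

p₁ = 0.848, p₀ = 0.209.
Under exogeneity alone the bounds on PN are max{0,(p₁−p₀)/p₁} ≤ PN ≤ min{1,(1−p₀)/p₁}.
  lower = (p₁ − p₀)/p₁ = 0.639 / 0.848 ≈ 0.7535
  upper = min{1, (1 − p₀)/p₁} = 0.791 / 0.848 ≈ 0.9328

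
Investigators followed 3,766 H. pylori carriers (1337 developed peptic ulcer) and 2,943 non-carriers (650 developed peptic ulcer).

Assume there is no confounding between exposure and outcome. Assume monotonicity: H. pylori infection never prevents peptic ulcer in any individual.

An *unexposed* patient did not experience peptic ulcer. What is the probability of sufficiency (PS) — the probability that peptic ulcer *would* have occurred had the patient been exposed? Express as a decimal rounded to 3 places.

PS ≈ 0.172

p₁ = P(outcome | exposed) = 1337/3766 = 0.35502
p₀ = P(outcome | unexposed) = 650/2943 = 0.22086
Under exogeneity and monotonicity, PS = (p₁ − p₀) / (1 − p₀).
PS = (0.35502 − 0.22086) / (1 − 0.22086) = 0.13416 / 0.77914 ≈ 0.1722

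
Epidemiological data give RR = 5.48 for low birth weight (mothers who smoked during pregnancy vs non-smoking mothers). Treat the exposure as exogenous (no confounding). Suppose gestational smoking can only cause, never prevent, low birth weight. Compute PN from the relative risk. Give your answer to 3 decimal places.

PN ≈ 0.818

Under exogeneity and monotonicity, PN = (RR − 1) / RR = 1 − 1/RR.
PN = (5.48 − 1) / 5.48 = 4.48 / 5.48 ≈ 0.8175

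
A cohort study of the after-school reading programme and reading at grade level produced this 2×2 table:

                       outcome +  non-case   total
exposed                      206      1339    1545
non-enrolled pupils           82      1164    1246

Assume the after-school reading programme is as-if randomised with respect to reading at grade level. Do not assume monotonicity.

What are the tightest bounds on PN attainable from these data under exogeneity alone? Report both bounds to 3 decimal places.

p₁ = P(outcome | exposed) = 206/1545 = 0.13333
p₀ = P(outcome | unexposed) = 82/1246 = 0.065811
Under exogeneity alone the bounds on PN are max{0,(p₁−p₀)/p₁} ≤ PN ≤ min{1,(1−p₀)/p₁}.
  lower = (p₁ − p₀)/p₁ = 0.067523 / 0.13333 ≈ 0.5064
  upper = min{1, (1 − p₀)/p₁} = 0.93419 / 0.13333 ≈ 7.0064 → capped at 1

0.506 ≤ PN ≤ 1.000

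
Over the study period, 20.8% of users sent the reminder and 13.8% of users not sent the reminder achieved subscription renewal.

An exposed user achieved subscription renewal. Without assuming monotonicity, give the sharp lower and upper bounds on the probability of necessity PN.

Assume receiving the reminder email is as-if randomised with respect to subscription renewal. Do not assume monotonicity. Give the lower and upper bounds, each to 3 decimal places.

0.337 ≤ PN ≤ 1.000

p₁ = 0.208, p₀ = 0.138.
Under exogeneity alone the bounds on PN are max{0,(p₁−p₀)/p₁} ≤ PN ≤ min{1,(1−p₀)/p₁}.
  lower = (p₁ − p₀)/p₁ = 0.07 / 0.208 ≈ 0.3365
  upper = min{1, (1 − p₀)/p₁} = 0.862 / 0.208 ≈ 4.1442 → capped at 1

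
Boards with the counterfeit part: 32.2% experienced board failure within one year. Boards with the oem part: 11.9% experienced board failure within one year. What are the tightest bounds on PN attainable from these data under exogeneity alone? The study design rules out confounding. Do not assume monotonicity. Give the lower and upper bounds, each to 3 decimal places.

p₁ = 0.322, p₀ = 0.119.
Under exogeneity alone the bounds on PN are max{0,(p₁−p₀)/p₁} ≤ PN ≤ min{1,(1−p₀)/p₁}.
  lower = (p₁ − p₀)/p₁ = 0.203 / 0.322 ≈ 0.6304
  upper = min{1, (1 − p₀)/p₁} = 0.881 / 0.322 ≈ 2.7360 → capped at 1

0.630 ≤ PN ≤ 1.000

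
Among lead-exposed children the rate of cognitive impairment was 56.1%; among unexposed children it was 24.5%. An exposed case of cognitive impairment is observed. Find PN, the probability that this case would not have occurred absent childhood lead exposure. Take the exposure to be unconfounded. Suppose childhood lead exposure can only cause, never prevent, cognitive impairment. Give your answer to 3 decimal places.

p₁ = 0.561, p₀ = 0.245.
Under exogeneity and monotonicity, PN = (p₁ − p₀) / p₁.
PN = (0.561 − 0.245) / 0.561 = 0.316 / 0.561 ≈ 0.5633

PN ≈ 0.563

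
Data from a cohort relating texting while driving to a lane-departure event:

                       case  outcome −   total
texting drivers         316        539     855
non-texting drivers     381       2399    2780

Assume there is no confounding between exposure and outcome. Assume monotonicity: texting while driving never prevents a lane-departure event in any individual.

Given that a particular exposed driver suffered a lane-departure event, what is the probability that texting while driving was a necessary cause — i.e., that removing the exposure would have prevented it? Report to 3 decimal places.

p₁ = P(outcome | exposed) = 316/855 = 0.36959
p₀ = P(outcome | unexposed) = 381/2780 = 0.13705
Under exogeneity and monotonicity, PN = (p₁ − p₀) / p₁.
PN = (0.36959 − 0.13705) / 0.36959 = 0.23254 / 0.36959 ≈ 0.6292

PN ≈ 0.629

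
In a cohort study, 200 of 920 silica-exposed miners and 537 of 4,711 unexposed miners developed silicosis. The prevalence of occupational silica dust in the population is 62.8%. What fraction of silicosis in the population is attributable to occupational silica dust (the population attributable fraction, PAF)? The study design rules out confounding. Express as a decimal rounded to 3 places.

p₁ = P(outcome | exposed) = 200/920 = 0.21739
p₀ = P(outcome | unexposed) = 537/4711 = 0.11399
Overall risk P(Y=1) = π·p₁ + (1−π)·p₀ = 0.628×0.21739 + 0.372×0.11399 = 0.17893.
Under exogeneity, PAF = [P(Y=1) − p₀] / P(Y=1).
PAF = (0.17893 − 0.11399) / 0.17893 ≈ 0.3629

PAF ≈ 0.363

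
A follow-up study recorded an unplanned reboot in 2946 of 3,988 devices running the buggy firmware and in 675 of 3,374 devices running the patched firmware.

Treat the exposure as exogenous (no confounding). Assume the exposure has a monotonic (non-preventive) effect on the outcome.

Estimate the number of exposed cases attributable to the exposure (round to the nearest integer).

about 2148 cases

p₁ = P(outcome | exposed) = 2946/3988 = 0.73872
p₀ = P(outcome | unexposed) = 675/3374 = 0.20006
PN = (p₁ − p₀)/p₁ = (0.73872 − 0.20006) / 0.73872 ≈ 0.72918.
Attributable cases ≈ PN × (exposed cases) = 0.72918 × 2946 ≈ 2148.16.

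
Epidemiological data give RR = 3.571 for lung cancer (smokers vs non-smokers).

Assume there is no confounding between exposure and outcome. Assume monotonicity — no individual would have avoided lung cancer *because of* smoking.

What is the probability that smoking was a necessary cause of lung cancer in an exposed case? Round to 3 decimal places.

PN ≈ 0.720

Under exogeneity and monotonicity, PN = (RR − 1) / RR = 1 − 1/RR.
PN = (3.571 − 1) / 3.571 = 2.571 / 3.571 ≈ 0.7200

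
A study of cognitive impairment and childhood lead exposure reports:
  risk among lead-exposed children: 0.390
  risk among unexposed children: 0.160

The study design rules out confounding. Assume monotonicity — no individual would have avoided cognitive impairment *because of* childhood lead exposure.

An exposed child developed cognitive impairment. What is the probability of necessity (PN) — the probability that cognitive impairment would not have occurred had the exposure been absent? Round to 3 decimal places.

PN ≈ 0.590

Let p₁ = 0.39, p₀ = 0.16.
Under exogeneity and monotonicity, PN = (p₁ − p₀) / p₁.
PN = (0.39 − 0.16) / 0.39 = 0.23 / 0.39 ≈ 0.5897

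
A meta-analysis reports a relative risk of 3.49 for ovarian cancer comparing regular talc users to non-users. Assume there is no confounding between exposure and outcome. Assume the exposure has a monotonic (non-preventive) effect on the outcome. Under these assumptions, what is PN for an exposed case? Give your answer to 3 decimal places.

PN ≈ 0.713

Under exogeneity and monotonicity, PN = (RR − 1) / RR = 1 − 1/RR.
PN = (3.49 − 1) / 3.49 = 2.49 / 3.49 ≈ 0.7135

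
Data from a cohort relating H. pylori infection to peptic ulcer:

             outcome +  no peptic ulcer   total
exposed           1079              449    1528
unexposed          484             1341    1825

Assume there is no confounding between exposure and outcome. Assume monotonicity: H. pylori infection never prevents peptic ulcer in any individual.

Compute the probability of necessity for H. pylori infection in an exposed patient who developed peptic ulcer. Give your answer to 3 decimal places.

PN ≈ 0.624

p₁ = P(outcome | exposed) = 1079/1528 = 0.70615
p₀ = P(outcome | unexposed) = 484/1825 = 0.26521
Under exogeneity and monotonicity, PN = (p₁ − p₀) / p₁.
PN = (0.70615 − 0.26521) / 0.70615 = 0.44095 / 0.70615 ≈ 0.6244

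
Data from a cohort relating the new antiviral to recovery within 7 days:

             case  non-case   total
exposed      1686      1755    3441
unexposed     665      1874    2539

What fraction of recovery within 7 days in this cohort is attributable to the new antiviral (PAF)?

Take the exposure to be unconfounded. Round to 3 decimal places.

PAF ≈ 0.334

p₁ = P(outcome | exposed) = 1686/3441 = 0.48997
p₀ = P(outcome | unexposed) = 665/2539 = 0.26191
Exposure prevalence π = 3441/5980 = 0.57542; overall risk P(Y=1) = 0.39314.
Under exogeneity, PAF = [P(Y=1) − p₀]/P(Y=1).
PAF = (0.39314 − 0.26191) / 0.39314 ≈ 0.3338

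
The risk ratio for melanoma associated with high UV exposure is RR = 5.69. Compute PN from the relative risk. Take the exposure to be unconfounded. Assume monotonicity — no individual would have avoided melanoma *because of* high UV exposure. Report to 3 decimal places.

Under exogeneity and monotonicity, PN = (RR − 1) / RR = 1 − 1/RR.
PN = (5.69 − 1) / 5.69 = 4.69 / 5.69 ≈ 0.8243

PN ≈ 0.824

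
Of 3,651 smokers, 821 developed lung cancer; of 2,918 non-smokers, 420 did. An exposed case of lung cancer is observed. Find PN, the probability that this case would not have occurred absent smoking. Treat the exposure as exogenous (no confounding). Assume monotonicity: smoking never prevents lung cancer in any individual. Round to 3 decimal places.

p₁ = P(outcome | exposed) = 821/3651 = 0.22487
p₀ = P(outcome | unexposed) = 420/2918 = 0.14393
Under exogeneity and monotonicity, PN = (p₁ − p₀) / p₁.
PN = (0.22487 − 0.14393) / 0.22487 = 0.080936 / 0.22487 ≈ 0.3599

PN ≈ 0.360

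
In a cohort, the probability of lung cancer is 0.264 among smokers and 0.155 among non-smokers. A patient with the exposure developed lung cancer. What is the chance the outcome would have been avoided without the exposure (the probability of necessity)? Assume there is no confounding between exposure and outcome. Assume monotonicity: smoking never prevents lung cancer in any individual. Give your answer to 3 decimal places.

PN ≈ 0.413

Let p₁ = 0.264, p₀ = 0.155.
Under exogeneity and monotonicity, PN = (p₁ − p₀) / p₁.
PN = (0.264 − 0.155) / 0.264 = 0.109 / 0.264 ≈ 0.4129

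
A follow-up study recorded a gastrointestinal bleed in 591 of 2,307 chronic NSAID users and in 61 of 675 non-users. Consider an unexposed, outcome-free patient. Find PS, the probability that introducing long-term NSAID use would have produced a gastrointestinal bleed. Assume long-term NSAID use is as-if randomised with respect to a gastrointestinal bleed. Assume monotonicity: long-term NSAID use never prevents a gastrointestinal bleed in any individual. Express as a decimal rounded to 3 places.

PS ≈ 0.182

p₁ = P(outcome | exposed) = 591/2307 = 0.25618
p₀ = P(outcome | unexposed) = 61/675 = 0.09037
Under exogeneity and monotonicity, PS = (p₁ − p₀) / (1 − p₀).
PS = (0.25618 − 0.09037) / (1 − 0.09037) = 0.16581 / 0.90963 ≈ 0.1823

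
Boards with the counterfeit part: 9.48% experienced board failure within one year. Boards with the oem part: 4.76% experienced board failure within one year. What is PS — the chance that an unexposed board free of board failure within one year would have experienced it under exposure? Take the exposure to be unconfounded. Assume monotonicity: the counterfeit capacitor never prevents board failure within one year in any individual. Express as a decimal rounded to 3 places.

p₁ = 0.0948, p₀ = 0.0476.
Under exogeneity and monotonicity, PS = (p₁ − p₀) / (1 − p₀).
PS = (0.0948 − 0.0476) / (1 − 0.0476) = 0.0472 / 0.9524 ≈ 0.0496

PS ≈ 0.050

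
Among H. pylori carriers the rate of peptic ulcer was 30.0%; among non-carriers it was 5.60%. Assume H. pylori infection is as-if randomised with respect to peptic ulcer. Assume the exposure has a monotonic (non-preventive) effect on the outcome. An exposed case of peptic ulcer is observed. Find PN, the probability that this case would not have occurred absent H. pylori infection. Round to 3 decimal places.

p₁ = 0.3, p₀ = 0.056.
Under exogeneity and monotonicity, PN = (p₁ − p₀) / p₁.
PN = (0.3 − 0.056) / 0.3 = 0.244 / 0.3 ≈ 0.8133

PN ≈ 0.813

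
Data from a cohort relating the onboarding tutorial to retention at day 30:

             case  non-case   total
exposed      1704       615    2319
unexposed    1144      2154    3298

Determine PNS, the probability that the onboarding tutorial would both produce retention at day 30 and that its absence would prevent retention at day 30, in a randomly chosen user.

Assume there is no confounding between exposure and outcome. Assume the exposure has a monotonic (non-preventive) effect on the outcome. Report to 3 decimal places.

p₁ = P(outcome | exposed) = 1704/2319 = 0.7348
p₀ = P(outcome | unexposed) = 1144/3298 = 0.34688
Under exogeneity and monotonicity, PNS = p₁ − p₀.
PNS = 0.7348 − 0.34688 = 0.38792

PNS ≈ 0.388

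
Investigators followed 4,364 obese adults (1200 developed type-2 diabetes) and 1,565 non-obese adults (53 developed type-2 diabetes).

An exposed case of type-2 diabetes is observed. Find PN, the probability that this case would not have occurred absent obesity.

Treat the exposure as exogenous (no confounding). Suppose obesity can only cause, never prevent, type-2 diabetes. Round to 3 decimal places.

p₁ = P(outcome | exposed) = 1200/4364 = 0.27498
p₀ = P(outcome | unexposed) = 53/1565 = 0.033866
Under exogeneity and monotonicity, PN = (p₁ − p₀) / p₁.
PN = (0.27498 − 0.033866) / 0.27498 = 0.24111 / 0.27498 ≈ 0.8768

PN ≈ 0.877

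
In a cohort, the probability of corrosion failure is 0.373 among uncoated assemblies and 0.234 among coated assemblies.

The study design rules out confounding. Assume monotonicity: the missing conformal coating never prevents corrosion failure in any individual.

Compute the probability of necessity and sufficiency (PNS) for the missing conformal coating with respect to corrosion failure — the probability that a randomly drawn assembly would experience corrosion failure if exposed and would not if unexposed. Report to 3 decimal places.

PNS ≈ 0.139

Let p₁ = 0.373, p₀ = 0.234.
Under exogeneity and monotonicity, PNS = p₁ − p₀.
PNS = 0.373 − 0.234 = 0.139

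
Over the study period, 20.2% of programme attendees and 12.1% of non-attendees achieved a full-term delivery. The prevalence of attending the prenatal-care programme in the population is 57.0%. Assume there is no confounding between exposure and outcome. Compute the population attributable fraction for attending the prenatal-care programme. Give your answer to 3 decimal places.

p₁ = 0.202, p₀ = 0.121.
Overall risk P(Y=1) = π·p₁ + (1−π)·p₀ = 0.57×0.202 + 0.43×0.121 = 0.16717.
Under exogeneity, PAF = [P(Y=1) − p₀] / P(Y=1).
PAF = (0.16717 − 0.121) / 0.16717 ≈ 0.2762

PAF ≈ 0.276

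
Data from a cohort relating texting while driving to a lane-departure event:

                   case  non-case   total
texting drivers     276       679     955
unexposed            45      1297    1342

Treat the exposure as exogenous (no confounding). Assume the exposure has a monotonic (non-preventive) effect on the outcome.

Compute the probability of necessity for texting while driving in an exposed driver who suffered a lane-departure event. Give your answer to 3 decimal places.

p₁ = P(outcome | exposed) = 276/955 = 0.28901
p₀ = P(outcome | unexposed) = 45/1342 = 0.033532
Under exogeneity and monotonicity, PN = (p₁ − p₀) / p₁.
PN = (0.28901 − 0.033532) / 0.28901 = 0.25547 / 0.28901 ≈ 0.8840

PN ≈ 0.884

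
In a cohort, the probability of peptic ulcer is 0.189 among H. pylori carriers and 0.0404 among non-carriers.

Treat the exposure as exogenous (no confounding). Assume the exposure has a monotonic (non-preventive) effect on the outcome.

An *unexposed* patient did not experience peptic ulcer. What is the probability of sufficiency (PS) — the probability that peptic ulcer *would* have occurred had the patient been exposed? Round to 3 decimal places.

PS ≈ 0.155

Let p₁ = 0.189, p₀ = 0.0404.
Under exogeneity and monotonicity, PS = (p₁ − p₀) / (1 − p₀).
PS = (0.189 − 0.0404) / (1 − 0.0404) = 0.1486 / 0.9596 ≈ 0.1549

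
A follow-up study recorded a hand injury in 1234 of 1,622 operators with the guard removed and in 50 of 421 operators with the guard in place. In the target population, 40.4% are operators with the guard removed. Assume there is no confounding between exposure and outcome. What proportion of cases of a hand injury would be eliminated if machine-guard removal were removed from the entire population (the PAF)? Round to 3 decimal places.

PAF ≈ 0.686

p₁ = P(outcome | exposed) = 1234/1622 = 0.76079
p₀ = P(outcome | unexposed) = 50/421 = 0.11876
Overall risk P(Y=1) = π·p₁ + (1−π)·p₀ = 0.404×0.76079 + 0.596×0.11876 = 0.37814.
Under exogeneity, PAF = [P(Y=1) − p₀] / P(Y=1).
PAF = (0.37814 − 0.11876) / 0.37814 ≈ 0.6859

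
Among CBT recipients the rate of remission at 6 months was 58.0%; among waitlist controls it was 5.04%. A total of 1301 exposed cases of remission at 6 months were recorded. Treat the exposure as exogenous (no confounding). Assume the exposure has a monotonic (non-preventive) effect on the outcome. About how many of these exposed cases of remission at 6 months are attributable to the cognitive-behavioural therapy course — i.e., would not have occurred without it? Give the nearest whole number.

p₁ = 0.58, p₀ = 0.0504.
PN = (p₁ − p₀)/p₁ = (0.58 − 0.0504) / 0.58 ≈ 0.91310.
Attributable cases ≈ PN × (exposed cases) = 0.91310 × 1301 ≈ 1187.95.

about 1188 cases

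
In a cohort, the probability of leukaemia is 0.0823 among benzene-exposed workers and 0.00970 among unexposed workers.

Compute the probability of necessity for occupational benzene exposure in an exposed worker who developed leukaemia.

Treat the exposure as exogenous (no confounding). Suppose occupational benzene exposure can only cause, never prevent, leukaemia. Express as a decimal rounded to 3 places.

Let p₁ = 0.0823, p₀ = 0.0097.
Under exogeneity and monotonicity, PN = (p₁ − p₀) / p₁.
PN = (0.0823 − 0.0097) / 0.0823 = 0.0726 / 0.0823 ≈ 0.8821

PN ≈ 0.882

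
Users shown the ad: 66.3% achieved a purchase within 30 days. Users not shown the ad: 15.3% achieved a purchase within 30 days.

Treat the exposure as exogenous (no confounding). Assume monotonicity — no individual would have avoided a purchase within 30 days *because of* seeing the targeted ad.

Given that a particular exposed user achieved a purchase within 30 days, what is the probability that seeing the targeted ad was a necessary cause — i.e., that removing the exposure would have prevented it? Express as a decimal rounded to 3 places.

p₁ = 0.663, p₀ = 0.153.
Under exogeneity and monotonicity, PN = (p₁ − p₀) / p₁.
PN = (0.663 − 0.153) / 0.663 = 0.51 / 0.663 ≈ 0.7692

PN ≈ 0.769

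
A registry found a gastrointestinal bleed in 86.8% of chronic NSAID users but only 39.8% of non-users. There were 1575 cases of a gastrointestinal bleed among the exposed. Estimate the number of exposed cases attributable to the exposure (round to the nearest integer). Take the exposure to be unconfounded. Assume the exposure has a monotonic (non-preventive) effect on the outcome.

p₁ = 0.868, p₀ = 0.398.
PN = (p₁ − p₀)/p₁ = (0.868 − 0.398) / 0.868 ≈ 0.54147.
Attributable cases ≈ PN × (exposed cases) = 0.54147 × 1575 ≈ 852.82.

about 853 cases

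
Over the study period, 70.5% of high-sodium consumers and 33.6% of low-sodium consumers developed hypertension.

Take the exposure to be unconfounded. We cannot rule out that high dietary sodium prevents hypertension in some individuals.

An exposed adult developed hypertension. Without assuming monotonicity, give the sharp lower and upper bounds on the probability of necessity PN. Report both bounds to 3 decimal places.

0.523 ≤ PN ≤ 0.942

p₁ = 0.705, p₀ = 0.336.
Under exogeneity alone the bounds on PN are max{0,(p₁−p₀)/p₁} ≤ PN ≤ min{1,(1−p₀)/p₁}.
  lower = (p₁ − p₀)/p₁ = 0.369 / 0.705 ≈ 0.5234
  upper = min{1, (1 − p₀)/p₁} = 0.664 / 0.705 ≈ 0.9418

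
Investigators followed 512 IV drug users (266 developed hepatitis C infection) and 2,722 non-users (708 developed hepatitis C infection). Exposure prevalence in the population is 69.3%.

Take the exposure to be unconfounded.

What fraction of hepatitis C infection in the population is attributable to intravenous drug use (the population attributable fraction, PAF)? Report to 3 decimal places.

PAF ≈ 0.409

p₁ = P(outcome | exposed) = 266/512 = 0.51953
p₀ = P(outcome | unexposed) = 708/2722 = 0.2601
Overall risk P(Y=1) = π·p₁ + (1−π)·p₀ = 0.693×0.51953 + 0.307×0.2601 = 0.43989.
Under exogeneity, PAF = [P(Y=1) − p₀] / P(Y=1).
PAF = (0.43989 − 0.2601) / 0.43989 ≈ 0.4087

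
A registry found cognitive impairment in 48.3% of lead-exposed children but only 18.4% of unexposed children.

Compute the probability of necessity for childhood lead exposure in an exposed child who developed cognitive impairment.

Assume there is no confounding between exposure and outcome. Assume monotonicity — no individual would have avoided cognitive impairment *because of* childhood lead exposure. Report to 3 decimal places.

p₁ = 0.483, p₀ = 0.184.
Under exogeneity and monotonicity, PN = (p₁ − p₀) / p₁.
PN = (0.483 − 0.184) / 0.483 = 0.299 / 0.483 ≈ 0.6190

PN ≈ 0.619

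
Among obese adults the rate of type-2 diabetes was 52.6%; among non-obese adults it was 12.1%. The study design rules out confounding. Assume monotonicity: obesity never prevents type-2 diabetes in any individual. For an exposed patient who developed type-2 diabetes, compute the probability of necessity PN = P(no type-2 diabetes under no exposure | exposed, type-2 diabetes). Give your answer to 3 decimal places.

p₁ = 0.526, p₀ = 0.121.
Under exogeneity and monotonicity, PN = (p₁ − p₀) / p₁.
PN = (0.526 − 0.121) / 0.526 = 0.405 / 0.526 ≈ 0.7700

PN ≈ 0.770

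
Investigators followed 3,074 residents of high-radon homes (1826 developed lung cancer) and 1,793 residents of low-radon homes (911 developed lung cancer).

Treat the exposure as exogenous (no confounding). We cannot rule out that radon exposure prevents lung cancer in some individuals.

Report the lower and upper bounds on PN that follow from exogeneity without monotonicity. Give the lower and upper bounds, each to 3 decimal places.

0.145 ≤ PN ≤ 0.828

p₁ = P(outcome | exposed) = 1826/3074 = 0.59401
p₀ = P(outcome | unexposed) = 911/1793 = 0.50809
Under exogeneity alone the bounds on PN are max{0,(p₁−p₀)/p₁} ≤ PN ≤ min{1,(1−p₀)/p₁}.
  lower = (p₁ − p₀)/p₁ = 0.085927 / 0.59401 ≈ 0.1447
  upper = min{1, (1 − p₀)/p₁} = 0.49191 / 0.59401 ≈ 0.8281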